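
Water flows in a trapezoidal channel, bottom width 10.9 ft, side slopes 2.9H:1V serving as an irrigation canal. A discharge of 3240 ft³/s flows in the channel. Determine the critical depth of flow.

y_c = 7.84 ft

At critical depth, Q² T / (g A³) = 1, i.e. A³/T = Q²/g = 3240²/32.2 = 326000.
At y = 8.67 ft: A³/T = 498700 — too large.
At y = 7.84 ft: A³/T = 325300 — ≈ 326000.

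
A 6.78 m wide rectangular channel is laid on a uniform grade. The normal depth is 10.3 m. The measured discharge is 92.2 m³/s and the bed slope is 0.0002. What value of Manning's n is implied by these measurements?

n = 0.02

Flow area A = b·y = 6.78 × 10.3 = 69.83 m². Wetted perimeter P = b + 2y = 6.78 + 2×10.3 = 27.38 m.
Hydraulic radius R = A/P = 69.83/27.38 = 2.551 m.
Rearranging Manning's equation: n = (1/Q) A R^(2/3) S^(1/2) = (1/92.2) × 69.83 × 2.551^(2/3) × √0.0002 = 0.02.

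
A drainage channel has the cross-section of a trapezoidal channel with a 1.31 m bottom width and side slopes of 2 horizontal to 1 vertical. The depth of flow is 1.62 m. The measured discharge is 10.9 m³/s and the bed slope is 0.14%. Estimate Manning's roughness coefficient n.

With bottom width b = 1.31 m and side slope z = 2: A = (b + zy)y = (1.31 + 2×1.62)×1.62 = 7.371 m²; P = b + 2y√(1+z²) = 1.31 + 2×1.62×2.236 = 8.555 m.
Hydraulic radius R = A/P = 7.371/8.555 = 0.8616 m.
Rearranging Manning's equation: n = (1/Q) A R^(2/3) S^(1/2) = (1/10.9) × 7.371 × 0.8616^(2/3) × √0.0014 = 0.0229.

n = 0.0229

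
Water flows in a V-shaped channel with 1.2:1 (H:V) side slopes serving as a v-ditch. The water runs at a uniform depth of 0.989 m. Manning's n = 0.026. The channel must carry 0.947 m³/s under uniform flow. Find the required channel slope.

S = 0.0016

For a triangular section with side slope z = 1.2: A = zy² = 1.2×0.989² = 1.174 m²; P = 2y√(1+z²) = 2×0.989×1.562 = 3.09 m.
Hydraulic radius R = A/P = 1.174/3.09 = 0.3799 m.
From Manning's equation, S = [nQ / (1 A R^(2/3))]² = [0.026 × 0.947 / (1 × 1.174 × 0.3799^(2/3))]² = 0.0016.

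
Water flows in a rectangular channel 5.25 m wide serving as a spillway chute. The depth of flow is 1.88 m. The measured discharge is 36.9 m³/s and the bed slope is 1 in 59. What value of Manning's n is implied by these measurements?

n = 0.037

Flow area A = b·y = 5.25 × 1.88 = 9.87 m². Wetted perimeter P = b + 2y = 5.25 + 2×1.88 = 9.01 m.
Hydraulic radius R = A/P = 9.87/9.01 = 1.095 m.
Rearranging Manning's equation: n = (1/Q) A R^(2/3) S^(1/2) = (1/36.9) × 9.87 × 1.095^(2/3) × √0.01695 = 0.037.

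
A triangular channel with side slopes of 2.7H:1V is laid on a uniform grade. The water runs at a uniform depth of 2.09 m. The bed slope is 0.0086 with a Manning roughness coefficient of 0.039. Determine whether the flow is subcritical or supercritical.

For a triangular section with side slope z = 2.7: A = zy² = 2.7×2.09² = 11.79 m²; P = 2y√(1+z²) = 2×2.09×2.879 = 12.04 m.
Hydraulic radius R = A/P = 11.79/12.04 = 0.9799 m.
V = (1/n) R^(2/3) √S = (1/0.039) × 0.9799^(2/3) × √0.0086 = 2.346 m/s. Hydraulic depth D_h = A/T = 11.79/11.29 = 1.045 m.
Froude number Fr = V/√(g·D_h) = 2.346/√(9.81×1.045) = 0.733, which is less than 1, so the flow is subcritical.

subcritical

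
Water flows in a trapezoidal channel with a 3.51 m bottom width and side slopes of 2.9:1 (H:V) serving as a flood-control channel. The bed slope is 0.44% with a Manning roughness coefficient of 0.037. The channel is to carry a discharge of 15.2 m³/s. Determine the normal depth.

Manning's equation rearranged: A R^(2/3) = nQ / (1·√S) = 0.037 × 15.2 / (√0.0044) = 8.478.
Trying y = 0.906 m: A R^(2/3) = 4.013 — too small.
Trying y = 1.31 m: A R^(2/3) = 8.451 — ≈ 8.478.

y_n = 1.31 m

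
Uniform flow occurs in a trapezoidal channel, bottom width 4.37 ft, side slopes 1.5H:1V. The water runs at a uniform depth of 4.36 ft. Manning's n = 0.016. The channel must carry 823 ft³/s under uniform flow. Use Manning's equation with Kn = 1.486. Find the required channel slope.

S = 0.011

With bottom width b = 4.37 ft and side slope z = 1.5: A = (b + zy)y = (4.37 + 1.5×4.36)×4.36 = 47.57 ft²; P = b + 2y√(1+z²) = 4.37 + 2×4.36×1.803 = 20.09 ft.
Hydraulic radius R = A/P = 47.57/20.09 = 2.368 ft.
From Manning's equation, S = [nQ / (1.486 A R^(2/3))]² = [0.016 × 823 / (1.486 × 47.57 × 2.368^(2/3))]² = 0.011.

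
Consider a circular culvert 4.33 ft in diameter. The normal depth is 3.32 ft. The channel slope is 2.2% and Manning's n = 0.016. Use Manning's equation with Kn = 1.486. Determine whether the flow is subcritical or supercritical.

For a circular section of diameter D = 4.33 ft at depth y = 3.32 ft, the central angle is θ = 2 arccos(1 − 2y/D) = 4.267 rad. Then A = (D²/8)(θ − sin θ) = 12.12 ft² and P = Dθ/2 = 9.238 ft.
Hydraulic radius R = A/P = 12.12/9.238 = 1.311 ft.
V = (1.486/n) R^(2/3) √S = (1.486/0.016) × 1.311^(2/3) × √0.022 = 16.5 ft/s. Hydraulic depth D_h = A/T = 12.12/3.662 = 3.308 ft.
Froude number Fr = V/√(g·D_h) = 16.5/√(32.2×3.308) = 1.6, which is greater than 1, so the flow is supercritical.

supercritical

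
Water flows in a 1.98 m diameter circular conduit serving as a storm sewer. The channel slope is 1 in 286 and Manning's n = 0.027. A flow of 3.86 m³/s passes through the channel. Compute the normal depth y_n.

Manning's equation rearranged: A R^(2/3) = nQ / (1·√S) = 0.027 × 3.86 / (√0.003497) = 1.763.
Try y = 1.12 m: A R^(2/3) = 1.181 — too small.
Try y = 1.49 m: A R^(2/3) = 1.764 — close enough.

y_n = 1.49 m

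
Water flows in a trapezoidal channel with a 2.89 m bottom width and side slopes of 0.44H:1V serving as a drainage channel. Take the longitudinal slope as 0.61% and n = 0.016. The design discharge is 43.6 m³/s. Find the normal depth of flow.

Manning's equation rearranged: A R^(2/3) = nQ / (1·√S) = 0.016 × 43.6 / (√0.0061) = 8.932.
Try y = 2.67 m: A R^(2/3) = 12.55 — over.
Try y = 1.53 m: A R^(2/3) = 4.986 — short.
Try y = 2.18 m: A R^(2/3) = 8.922 — matches.

y_n = 2.18 m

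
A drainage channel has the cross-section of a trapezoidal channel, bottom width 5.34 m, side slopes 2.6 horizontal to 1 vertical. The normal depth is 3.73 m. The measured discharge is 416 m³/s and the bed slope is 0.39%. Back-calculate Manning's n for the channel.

n = 0.014

With bottom width b = 5.34 m and side slope z = 2.6: A = (b + zy)y = (5.34 + 2.6×3.73)×3.73 = 56.09 m²; P = b + 2y√(1+z²) = 5.34 + 2×3.73×2.786 = 26.12 m.
Hydraulic radius R = A/P = 56.09/26.12 = 2.147 m.
Rearranging Manning's equation: n = (1/Q) A R^(2/3) S^(1/2) = (1/416) × 56.09 × 2.147^(2/3) × √0.0039 = 0.014.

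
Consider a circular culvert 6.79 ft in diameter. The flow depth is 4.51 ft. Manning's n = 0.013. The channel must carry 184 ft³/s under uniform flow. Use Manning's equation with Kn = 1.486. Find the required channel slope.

For a circular section of diameter D = 6.79 ft at depth y = 4.51 ft, the central angle is θ = 2 arccos(1 − 2y/D) = 3.811 rad. Then A = (D²/8)(θ − sin θ) = 25.54 ft² and P = Dθ/2 = 12.94 ft.
Hydraulic radius R = A/P = 25.54/12.94 = 1.974 ft.
From Manning's equation, S = [nQ / (1.486 A R^(2/3))]² = [0.013 × 184 / (1.486 × 25.54 × 1.974^(2/3))]² = 0.0016.

S = 0.0016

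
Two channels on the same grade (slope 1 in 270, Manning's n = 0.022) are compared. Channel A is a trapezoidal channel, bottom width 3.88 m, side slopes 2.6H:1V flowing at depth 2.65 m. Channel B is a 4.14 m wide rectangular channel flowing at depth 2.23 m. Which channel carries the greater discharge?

Channel A: With bottom width b = 3.88 m and side slope z = 2.6: A = (b + zy)y = (3.88 + 2.6×2.65)×2.65 = 28.54 m²; P = b + 2y√(1+z²) = 3.88 + 2×2.65×2.786 = 18.64 m. Hydraulic radius R = A/P = 28.54/18.64 = 1.531 m. Q_A = (1/0.022)·28.54·1.531^(2/3)·√0.003704 = 104.9 m³/s.
Channel B: Flow area A = b·y = 4.14 × 2.23 = 9.232 m². Wetted perimeter P = b + 2y = 4.14 + 2×2.23 = 8.6 m. Hydraulic radius R = A/P = 9.232/8.6 = 1.074 m. Q_B = (1/0.022)·9.232·1.074^(2/3)·√0.003704 = 26.78 m³/s.
Q_A = 104.9 m³/s vs Q_B = 26.78 m³/s, so channel A carries more.

channel A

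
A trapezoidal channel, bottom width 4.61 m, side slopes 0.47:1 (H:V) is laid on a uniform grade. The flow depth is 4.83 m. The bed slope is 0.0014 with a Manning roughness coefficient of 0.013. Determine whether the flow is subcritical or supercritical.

subcritical

With bottom width b = 4.61 m and side slope z = 0.47: A = (b + zy)y = (4.61 + 0.47×4.83)×4.83 = 33.23 m²; P = b + 2y√(1+z²) = 4.61 + 2×4.83×1.105 = 15.28 m.
Hydraulic radius R = A/P = 33.23/15.28 = 2.174 m.
V = (1/n) R^(2/3) √S = (1/0.013) × 2.174^(2/3) × √0.0014 = 4.831 m/s. Hydraulic depth D_h = A/T = 33.23/9.15 = 3.632 m.
Froude number Fr = V/√(g·D_h) = 4.831/√(9.81×3.632) = 0.809, which is less than 1, so the flow is subcritical.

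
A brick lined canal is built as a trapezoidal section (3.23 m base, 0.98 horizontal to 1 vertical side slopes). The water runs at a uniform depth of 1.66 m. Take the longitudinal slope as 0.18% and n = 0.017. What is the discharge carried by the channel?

With bottom width b = 3.23 m and side slope z = 0.98: A = (b + zy)y = (3.23 + 0.98×1.66)×1.66 = 8.062 m²; P = b + 2y√(1+z²) = 3.23 + 2×1.66×1.4 = 7.878 m.
Hydraulic radius R = A/P = 8.062/7.878 = 1.023 m.
Manning's equation: Q = (1/n) A R^(2/3) S^(1/2) = (1/0.017) × 8.062 × 1.023^(2/3) × 0.0018^(1/2) = 20.4 m³/s.

Q = 20.4 m³/s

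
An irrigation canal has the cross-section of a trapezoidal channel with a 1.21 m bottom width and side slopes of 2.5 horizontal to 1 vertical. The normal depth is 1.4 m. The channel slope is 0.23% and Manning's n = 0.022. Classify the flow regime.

With bottom width b = 1.21 m and side slope z = 2.5: A = (b + zy)y = (1.21 + 2.5×1.4)×1.4 = 6.594 m²; P = b + 2y√(1+z²) = 1.21 + 2×1.4×2.693 = 8.749 m.
Hydraulic radius R = A/P = 6.594/8.749 = 0.7537 m.
V = (1/n) R^(2/3) √S = (1/0.022) × 0.7537^(2/3) × √0.0023 = 1.805 m/s. Hydraulic depth D_h = A/T = 6.594/8.21 = 0.8032 m.
Froude number Fr = V/√(g·D_h) = 1.805/√(9.81×0.8032) = 0.643, which is less than 1, so the flow is subcritical.

subcritical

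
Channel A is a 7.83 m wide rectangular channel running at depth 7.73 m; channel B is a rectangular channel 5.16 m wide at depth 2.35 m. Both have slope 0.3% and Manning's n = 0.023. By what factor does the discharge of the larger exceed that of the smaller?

Channel A: Flow area A = b·y = 7.83 × 7.73 = 60.53 m². Wetted perimeter P = b + 2y = 7.83 + 2×7.73 = 23.29 m. Hydraulic radius R = A/P = 60.53/23.29 = 2.599 m. Q_A = (1/0.023)·60.53·2.599^(2/3)·√0.003 = 272.5 m³/s.
Channel B: Flow area A = b·y = 5.16 × 2.35 = 12.13 m². Wetted perimeter P = b + 2y = 5.16 + 2×2.35 = 9.86 m. Hydraulic radius R = A/P = 12.13/9.86 = 1.23 m. Q_B = (1/0.023)·12.13·1.23^(2/3)·√0.003 = 33.15 m³/s.
The larger discharge is 272.5 m³/s and the smaller is 33.15 m³/s; the ratio is 8.22.

8.22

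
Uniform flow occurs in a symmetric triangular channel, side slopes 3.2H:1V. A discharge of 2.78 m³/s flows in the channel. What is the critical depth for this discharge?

At critical depth, Q² T / (g A³) = 1, i.e. A³/T = Q²/g = 2.78²/9.81 = 0.7878.
At y = 0.873 m: A³/T = 2.596 — too large.
At y = 0.581 m: A³/T = 0.339 — too small.
At y = 0.688 m: A³/T = 0.7892 — close enough.

y_c = 0.688 m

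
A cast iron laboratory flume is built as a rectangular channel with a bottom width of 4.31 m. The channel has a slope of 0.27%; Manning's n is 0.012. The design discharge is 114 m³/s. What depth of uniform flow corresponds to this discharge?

y_n = 4.71 m

Manning's equation rearranged: A R^(2/3) = nQ / (1·√S) = 0.012 × 114 / (√0.0027) = 26.33.
At y = 5.49 m: A R^(2/3) = 31.66 — over.
At y = 4.71 m: A R^(2/3) = 26.35 — ≈ 26.33.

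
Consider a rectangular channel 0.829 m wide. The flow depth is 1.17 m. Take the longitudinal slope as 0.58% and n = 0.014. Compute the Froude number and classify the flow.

subcritical

Flow area A = b·y = 0.829 × 1.17 = 0.9699 m². Wetted perimeter P = b + 2y = 0.829 + 2×1.17 = 3.169 m.
Hydraulic radius R = A/P = 0.9699/3.169 = 0.3061 m.
V = (1/n) R^(2/3) √S = (1/0.014) × 0.3061^(2/3) × √0.0058 = 2.471 m/s. Hydraulic depth D_h = A/T = 0.9699/0.829 = 1.17 m.
Froude number Fr = V/√(g·D_h) = 2.471/√(9.81×1.17) = 0.729, which is less than 1, so the flow is subcritical.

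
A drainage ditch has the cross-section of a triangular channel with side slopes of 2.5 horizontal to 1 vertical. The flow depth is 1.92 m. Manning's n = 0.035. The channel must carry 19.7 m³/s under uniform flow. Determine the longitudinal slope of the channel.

For a triangular section with side slope z = 2.5: A = zy² = 2.5×1.92² = 9.216 m²; P = 2y√(1+z²) = 2×1.92×2.693 = 10.34 m.
Hydraulic radius R = A/P = 9.216/10.34 = 0.8913 m.
From Manning's equation, S = [nQ / (1 A R^(2/3))]² = [0.035 × 19.7 / (1 × 9.216 × 0.8913^(2/3))]² = 0.00653.

S = 0.00653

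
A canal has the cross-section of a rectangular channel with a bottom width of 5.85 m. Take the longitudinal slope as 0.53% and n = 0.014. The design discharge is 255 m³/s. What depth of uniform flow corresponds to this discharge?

y_n = 5.46 m

Manning's equation rearranged: A R^(2/3) = nQ / (1·√S) = 0.014 × 255 / (√0.0053) = 49.04.
At y = 4.74 m: A R^(2/3) = 41.17 — low.
At y = 6.28 m: A R^(2/3) = 58.23 — high.
At y = 5.46 m: A R^(2/3) = 49.08 — matches.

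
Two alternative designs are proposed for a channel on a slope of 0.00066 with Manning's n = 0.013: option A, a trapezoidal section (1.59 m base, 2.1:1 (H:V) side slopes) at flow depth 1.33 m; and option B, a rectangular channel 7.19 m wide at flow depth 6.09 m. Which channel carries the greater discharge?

Channel A: With bottom width b = 1.59 m and side slope z = 2.1: A = (b + zy)y = (1.59 + 2.1×1.33)×1.33 = 5.829 m²; P = b + 2y√(1+z²) = 1.59 + 2×1.33×2.326 = 7.777 m. Hydraulic radius R = A/P = 5.829/7.777 = 0.7496 m. Q_A = (1/0.013)·5.829·0.7496^(2/3)·√0.00066 = 9.506 m³/s.
Channel B: Flow area A = b·y = 7.19 × 6.09 = 43.79 m². Wetted perimeter P = b + 2y = 7.19 + 2×6.09 = 19.37 m. Hydraulic radius R = A/P = 43.79/19.37 = 2.261 m. Q_B = (1/0.013)·43.79·2.261^(2/3)·√0.00066 = 149 m³/s.
Q_A = 9.506 m³/s vs Q_B = 149 m³/s, so channel B carries more.

channel B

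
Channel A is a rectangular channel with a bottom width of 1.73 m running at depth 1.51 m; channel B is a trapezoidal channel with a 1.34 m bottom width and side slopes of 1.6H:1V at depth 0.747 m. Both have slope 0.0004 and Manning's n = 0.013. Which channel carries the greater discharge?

channel A

Channel A: Flow area A = b·y = 1.73 × 1.51 = 2.612 m². Wetted perimeter P = b + 2y = 1.73 + 2×1.51 = 4.75 m. Hydraulic radius R = A/P = 2.612/4.75 = 0.55 m. Q_A = (1/0.013)·2.612·0.55^(2/3)·√0.0004 = 2.698 m³/s.
Channel B: With bottom width b = 1.34 m and side slope z = 1.6: A = (b + zy)y = (1.34 + 1.6×0.747)×0.747 = 1.894 m²; P = b + 2y√(1+z²) = 1.34 + 2×0.747×1.887 = 4.159 m. Hydraulic radius R = A/P = 1.894/4.159 = 0.4554 m. Q_B = (1/0.013)·1.894·0.4554^(2/3)·√0.0004 = 1.724 m³/s.
Q_A = 2.698 m³/s vs Q_B = 1.724 m³/s, so channel A carries more.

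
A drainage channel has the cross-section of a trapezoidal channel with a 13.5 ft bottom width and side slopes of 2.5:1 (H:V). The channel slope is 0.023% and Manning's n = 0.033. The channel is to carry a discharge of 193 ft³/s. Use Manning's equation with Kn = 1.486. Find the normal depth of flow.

y_n = 4.99 ft

Manning's equation rearranged: A R^(2/3) = nQ / (1.486·√S) = 0.033 × 193 / (1.486 × √0.00023) = 282.6.
At y = 3.76 ft: A R^(2/3) = 160.8 — too small.
At y = 4.99 ft: A R^(2/3) = 282.1 — close enough.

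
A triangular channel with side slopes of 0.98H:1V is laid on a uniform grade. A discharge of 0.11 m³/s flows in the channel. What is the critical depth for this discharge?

y_c = 0.303 m

At critical depth, Q² T / (g A³) = 1, i.e. A³/T = Q²/g = 0.11²/9.81 = 0.001233.
At y = 0.239 m: A³/T = 0.0003745 — low.
At y = 0.351 m: A³/T = 0.002558 — high.
At y = 0.303 m: A³/T = 0.001226 — ≈ 0.001233.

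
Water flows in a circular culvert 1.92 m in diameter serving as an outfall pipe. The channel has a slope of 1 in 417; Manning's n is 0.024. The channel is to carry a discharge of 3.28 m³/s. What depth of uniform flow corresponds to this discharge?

y_n = 1.43 m

Manning's equation rearranged: A R^(2/3) = nQ / (1·√S) = 0.024 × 3.28 / (√0.002398) = 1.608.
Try y = 1.01 m: A R^(2/3) = 0.9664 — short.
Try y = 1.43 m: A R^(2/3) = 1.605 — close enough.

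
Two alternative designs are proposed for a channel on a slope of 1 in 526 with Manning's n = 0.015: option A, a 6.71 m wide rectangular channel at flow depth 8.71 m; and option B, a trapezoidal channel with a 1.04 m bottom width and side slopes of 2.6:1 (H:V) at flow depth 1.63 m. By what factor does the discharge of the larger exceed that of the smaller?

Channel A: Flow area A = b·y = 6.71 × 8.71 = 58.44 m². Wetted perimeter P = b + 2y = 6.71 + 2×8.71 = 24.13 m. Hydraulic radius R = A/P = 58.44/24.13 = 2.422 m. Q_A = (1/0.015)·58.44·2.422^(2/3)·√0.001901 = 306.4 m³/s.
Channel B: With bottom width b = 1.04 m and side slope z = 2.6: A = (b + zy)y = (1.04 + 2.6×1.63)×1.63 = 8.603 m²; P = b + 2y√(1+z²) = 1.04 + 2×1.63×2.786 = 10.12 m. Hydraulic radius R = A/P = 8.603/10.12 = 0.85 m. Q_B = (1/0.015)·8.603·0.85^(2/3)·√0.001901 = 22.44 m³/s.
The larger discharge is 306.4 m³/s and the smaller is 22.44 m³/s; the ratio is 13.7.

13.7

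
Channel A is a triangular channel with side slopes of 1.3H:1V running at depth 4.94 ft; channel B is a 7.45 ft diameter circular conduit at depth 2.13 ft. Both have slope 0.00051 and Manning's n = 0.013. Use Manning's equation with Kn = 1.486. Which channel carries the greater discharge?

channel A

Channel A: For a triangular section with side slope z = 1.3: A = zy² = 1.3×4.94² = 31.72 ft²; P = 2y√(1+z²) = 2×4.94×1.64 = 16.2 ft. Hydraulic radius R = A/P = 31.72/16.2 = 1.958 ft. Q_A = (1.486/0.013)·31.72·1.958^(2/3)·√0.00051 = 128.2 ft³/s.
Channel B: For a circular section of diameter D = 7.45 ft at depth y = 2.13 ft, the central angle is θ = 2 arccos(1 − 2y/D) = 2.257 rad. Then A = (D²/8)(θ − sin θ) = 10.29 ft² and P = Dθ/2 = 8.406 ft. Hydraulic radius R = A/P = 10.29/8.406 = 1.224 ft. Q_B = (1.486/0.013)·10.29·1.224^(2/3)·√0.00051 = 30.38 ft³/s.
Q_A = 128.2 ft³/s vs Q_B = 30.38 ft³/s, so channel A carries more.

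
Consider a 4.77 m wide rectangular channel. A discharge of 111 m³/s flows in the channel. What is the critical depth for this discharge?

y_c = 3.81 m

For a rectangular channel, critical depth y_c = (q²/g)^(1/3) where q = Q/b = 111/4.77 = 23.27 m²/s.
So y_c = (23.27²/9.81)^(1/3) = 3.81 m.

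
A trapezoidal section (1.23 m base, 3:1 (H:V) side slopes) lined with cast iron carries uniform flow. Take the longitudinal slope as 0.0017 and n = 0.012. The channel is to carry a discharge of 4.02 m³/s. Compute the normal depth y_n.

Manning's equation rearranged: A R^(2/3) = nQ / (1·√S) = 0.012 × 4.02 / (√0.0017) = 1.17.
Try y = 0.777 m: A R^(2/3) = 1.626 — too large.
Try y = 0.541 m: A R^(2/3) = 0.7398 — too small.
Try y = 0.669 m: A R^(2/3) = 1.169 — matches.

y_n = 0.669 m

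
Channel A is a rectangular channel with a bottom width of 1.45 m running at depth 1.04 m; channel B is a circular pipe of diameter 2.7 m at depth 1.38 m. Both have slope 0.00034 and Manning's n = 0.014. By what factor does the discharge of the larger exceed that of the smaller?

Channel A: Flow area A = b·y = 1.45 × 1.04 = 1.508 m². Wetted perimeter P = b + 2y = 1.45 + 2×1.04 = 3.53 m. Hydraulic radius R = A/P = 1.508/3.53 = 0.4272 m. Q_A = (1/0.014)·1.508·0.4272^(2/3)·√0.00034 = 1.127 m³/s.
Channel B: For a circular section of diameter D = 2.7 m at depth y = 1.38 m, the central angle is θ = 2 arccos(1 − 2y/D) = 3.186 rad. Then A = (D²/8)(θ − sin θ) = 2.944 m² and P = Dθ/2 = 4.301 m. Hydraulic radius R = A/P = 2.944/4.301 = 0.6844 m. Q_B = (1/0.014)·2.944·0.6844^(2/3)·√0.00034 = 3.011 m³/s.
The larger discharge is 3.011 m³/s and the smaller is 1.127 m³/s; the ratio is 2.67.

2.67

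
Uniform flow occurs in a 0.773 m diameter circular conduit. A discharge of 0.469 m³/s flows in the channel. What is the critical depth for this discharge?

y_c = 0.417 m

At critical depth, Q² T / (g A³) = 1, i.e. A³/T = Q²/g = 0.469²/9.81 = 0.02242.
Trying y = 0.322 m: A³/T = 0.008311 — short.
Trying y = 0.417 m: A³/T = 0.02234 — ≈ 0.02242.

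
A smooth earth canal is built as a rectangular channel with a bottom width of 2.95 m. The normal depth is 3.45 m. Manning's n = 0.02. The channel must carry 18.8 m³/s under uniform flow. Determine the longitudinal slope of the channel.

Flow area A = b·y = 2.95 × 3.45 = 10.18 m². Wetted perimeter P = b + 2y = 2.95 + 2×3.45 = 9.85 m.
Hydraulic radius R = A/P = 10.18/9.85 = 1.033 m.
From Manning's equation, S = [nQ / (1 A R^(2/3))]² = [0.02 × 18.8 / (1 × 10.18 × 1.033^(2/3))]² = 0.00131.

S = 0.00131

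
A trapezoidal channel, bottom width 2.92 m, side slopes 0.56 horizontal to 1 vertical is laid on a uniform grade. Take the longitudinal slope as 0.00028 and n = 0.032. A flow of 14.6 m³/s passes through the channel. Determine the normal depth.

y_n = 3.89 m

Manning's equation rearranged: A R^(2/3) = nQ / (1·√S) = 0.032 × 14.6 / (√0.00028) = 27.92.
Try y = 4.27 m: A R^(2/3) = 33.37 — too large.
Try y = 2.97 m: A R^(2/3) = 17.03 — too small.
Try y = 3.89 m: A R^(2/3) = 27.98 — ≈ 27.92.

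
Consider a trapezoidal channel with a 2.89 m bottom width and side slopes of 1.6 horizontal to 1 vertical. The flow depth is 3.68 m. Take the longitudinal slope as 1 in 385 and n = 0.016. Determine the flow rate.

With bottom width b = 2.89 m and side slope z = 1.6: A = (b + zy)y = (2.89 + 1.6×3.68)×3.68 = 32.3 m²; P = b + 2y√(1+z²) = 2.89 + 2×3.68×1.887 = 16.78 m.
Hydraulic radius R = A/P = 32.3/16.78 = 1.925 m.
Manning's equation: Q = (1/n) A R^(2/3) S^(1/2) = (1/0.016) × 32.3 × 1.925^(2/3) × 0.002597^(1/2) = 159 m³/s.

Q = 159 m³/s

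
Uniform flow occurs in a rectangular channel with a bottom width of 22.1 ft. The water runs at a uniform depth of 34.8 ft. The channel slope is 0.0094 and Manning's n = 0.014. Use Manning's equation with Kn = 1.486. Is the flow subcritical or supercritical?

supercritical

Flow area A = b·y = 22.1 × 34.8 = 769.1 ft². Wetted perimeter P = b + 2y = 22.1 + 2×34.8 = 91.7 ft.
Hydraulic radius R = A/P = 769.1/91.7 = 8.387 ft.
V = (1.486/n) R^(2/3) √S = (1.486/0.014) × 8.387^(2/3) × √0.0094 = 42.48 ft/s. Hydraulic depth D_h = A/T = 769.1/22.1 = 34.8 ft.
Froude number Fr = V/√(g·D_h) = 42.48/√(32.2×34.8) = 1.27, which is greater than 1, so the flow is supercritical.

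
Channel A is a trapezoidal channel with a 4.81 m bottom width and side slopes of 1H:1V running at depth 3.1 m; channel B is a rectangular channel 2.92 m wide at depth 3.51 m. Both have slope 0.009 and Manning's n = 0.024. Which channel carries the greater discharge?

channel A

Channel A: With bottom width b = 4.81 m and side slope z = 1: A = (b + zy)y = (4.81 + 1×3.1)×3.1 = 24.52 m²; P = b + 2y√(1+z²) = 4.81 + 2×3.1×1.414 = 13.58 m. Hydraulic radius R = A/P = 24.52/13.58 = 1.806 m. Q_A = (1/0.024)·24.52·1.806^(2/3)·√0.009 = 143.7 m³/s.
Channel B: Flow area A = b·y = 2.92 × 3.51 = 10.25 m². Wetted perimeter P = b + 2y = 2.92 + 2×3.51 = 9.94 m. Hydraulic radius R = A/P = 10.25/9.94 = 1.031 m. Q_B = (1/0.024)·10.25·1.031^(2/3)·√0.009 = 41.35 m³/s.
Q_A = 143.7 m³/s vs Q_B = 41.35 m³/s, so channel A carries more.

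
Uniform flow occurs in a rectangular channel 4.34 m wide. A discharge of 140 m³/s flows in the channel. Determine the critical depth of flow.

For a rectangular channel, critical depth y_c = (q²/g)^(1/3) where q = Q/b = 140/4.34 = 32.26 m²/s.
So y_c = (32.26²/9.81)^(1/3) = 4.73 m.

y_c = 4.73 m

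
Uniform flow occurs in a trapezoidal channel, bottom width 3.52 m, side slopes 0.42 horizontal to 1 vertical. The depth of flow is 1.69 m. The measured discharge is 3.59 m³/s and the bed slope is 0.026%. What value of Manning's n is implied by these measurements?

n = 0.032

With bottom width b = 3.52 m and side slope z = 0.42: A = (b + zy)y = (3.52 + 0.42×1.69)×1.69 = 7.148 m²; P = b + 2y√(1+z²) = 3.52 + 2×1.69×1.085 = 7.186 m.
Hydraulic radius R = A/P = 7.148/7.186 = 0.9948 m.
Rearranging Manning's equation: n = (1/Q) A R^(2/3) S^(1/2) = (1/3.59) × 7.148 × 0.9948^(2/3) × √0.00026 = 0.032.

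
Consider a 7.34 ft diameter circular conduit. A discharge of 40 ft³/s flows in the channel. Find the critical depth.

y_c = 1.58 ft

At critical depth, Q² T / (g A³) = 1, i.e. A³/T = Q²/g = 40²/32.2 = 49.69.
At y = 2.02 ft: A³/T = 129.4 — high.
At y = 1.17 ft: A³/T = 15.28 — low.
At y = 1.58 ft: A³/T = 49.66 — matches.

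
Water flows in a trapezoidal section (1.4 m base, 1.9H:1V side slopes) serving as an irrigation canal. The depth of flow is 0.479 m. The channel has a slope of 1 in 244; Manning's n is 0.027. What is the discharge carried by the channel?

Q = 1.23 m³/s

With bottom width b = 1.4 m and side slope z = 1.9: A = (b + zy)y = (1.4 + 1.9×0.479)×0.479 = 1.107 m²; P = b + 2y√(1+z²) = 1.4 + 2×0.479×2.147 = 3.457 m.
Hydraulic radius R = A/P = 1.107/3.457 = 0.3201 m.
Manning's equation: Q = (1/n) A R^(2/3) S^(1/2) = (1/0.027) × 1.107 × 0.3201^(2/3) × 0.004098^(1/2) = 1.23 m³/s.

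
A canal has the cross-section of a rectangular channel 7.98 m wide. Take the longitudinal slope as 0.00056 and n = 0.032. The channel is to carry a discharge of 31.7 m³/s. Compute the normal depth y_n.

Manning's equation rearranged: A R^(2/3) = nQ / (1·√S) = 0.032 × 31.7 / (√0.00056) = 42.87.
Trying y = 2.85 m: A R^(2/3) = 31.92 — low.
Trying y = 3.53 m: A R^(2/3) = 42.8 — close enough.

y_n = 3.53 m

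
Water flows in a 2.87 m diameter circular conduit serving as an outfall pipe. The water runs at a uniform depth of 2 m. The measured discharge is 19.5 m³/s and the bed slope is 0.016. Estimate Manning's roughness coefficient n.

n = 0.028

For a circular section of diameter D = 2.87 m at depth y = 2 m, the central angle is θ = 2 arccos(1 − 2y/D) = 3.951 rad. Then A = (D²/8)(θ − sin θ) = 4.813 m² and P = Dθ/2 = 5.67 m.
Hydraulic radius R = A/P = 4.813/5.67 = 0.849 m.
Rearranging Manning's equation: n = (1/Q) A R^(2/3) S^(1/2) = (1/19.5) × 4.813 × 0.849^(2/3) × √0.016 = 0.028.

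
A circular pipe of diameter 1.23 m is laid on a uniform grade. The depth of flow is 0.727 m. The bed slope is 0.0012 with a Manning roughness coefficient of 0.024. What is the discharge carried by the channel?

For a circular section of diameter D = 1.23 m at depth y = 0.727 m, the central angle is θ = 2 arccos(1 − 2y/D) = 3.508 rad. Then A = (D²/8)(θ − sin θ) = 0.7311 m² and P = Dθ/2 = 2.157 m.
Hydraulic radius R = A/P = 0.7311/2.157 = 0.3389 m.
Manning's equation: Q = (1/n) A R^(2/3) S^(1/2) = (1/0.024) × 0.7311 × 0.3389^(2/3) × 0.0012^(1/2) = 0.513 m³/s.

Q = 0.513 m³/s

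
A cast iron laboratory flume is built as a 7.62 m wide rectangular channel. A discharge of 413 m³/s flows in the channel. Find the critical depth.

y_c = 6.69 m

For a rectangular channel, critical depth y_c = (q²/g)^(1/3) where q = Q/b = 413/7.62 = 54.2 m²/s.
So y_c = (54.2²/9.81)^(1/3) = 6.69 m.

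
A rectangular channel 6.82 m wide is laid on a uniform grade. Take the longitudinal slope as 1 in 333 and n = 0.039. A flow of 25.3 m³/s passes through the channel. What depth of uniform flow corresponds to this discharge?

Manning's equation rearranged: A R^(2/3) = nQ / (1·√S) = 0.039 × 25.3 / (√0.003003) = 18.01.
Trying y = 2.51 m: A R^(2/3) = 21.89 — too large.
Trying y = 1.66 m: A R^(2/3) = 12.18 — too small.
Trying y = 2.18 m: A R^(2/3) = 17.98 — ≈ 18.01.

y_n = 2.18 m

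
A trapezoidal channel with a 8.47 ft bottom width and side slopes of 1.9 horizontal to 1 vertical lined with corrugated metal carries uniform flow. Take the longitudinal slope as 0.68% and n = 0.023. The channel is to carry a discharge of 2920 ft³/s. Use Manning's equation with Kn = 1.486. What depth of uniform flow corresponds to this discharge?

y_n = 8.26 ft

Manning's equation rearranged: A R^(2/3) = nQ / (1.486·√S) = 0.023 × 2920 / (1.486 × √0.0068) = 548.1.
Try y = 10.1 ft: A R^(2/3) = 858.7 — too large.
Try y = 6.4 ft: A R^(2/3) = 314.3 — too small.
Try y = 8.26 ft: A R^(2/3) = 547.4 — matches.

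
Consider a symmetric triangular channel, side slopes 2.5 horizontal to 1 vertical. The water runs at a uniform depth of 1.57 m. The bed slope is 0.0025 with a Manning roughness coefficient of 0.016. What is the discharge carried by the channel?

Q = 15.6 m³/s

For a triangular section with side slope z = 2.5: A = zy² = 2.5×1.57² = 6.162 m²; P = 2y√(1+z²) = 2×1.57×2.693 = 8.455 m.
Hydraulic radius R = A/P = 6.162/8.455 = 0.7289 m.
Manning's equation: Q = (1/n) A R^(2/3) S^(1/2) = (1/0.016) × 6.162 × 0.7289^(2/3) × 0.0025^(1/2) = 15.6 m³/s.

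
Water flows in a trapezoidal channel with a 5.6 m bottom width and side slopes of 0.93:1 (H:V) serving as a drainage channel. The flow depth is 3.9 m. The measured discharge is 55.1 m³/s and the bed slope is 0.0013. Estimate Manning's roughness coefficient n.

n = 0.04

With bottom width b = 5.6 m and side slope z = 0.93: A = (b + zy)y = (5.6 + 0.93×3.9)×3.9 = 35.99 m²; P = b + 2y√(1+z²) = 5.6 + 2×3.9×1.366 = 16.25 m.
Hydraulic radius R = A/P = 35.99/16.25 = 2.214 m.
Rearranging Manning's equation: n = (1/Q) A R^(2/3) S^(1/2) = (1/55.1) × 35.99 × 2.214^(2/3) × √0.0013 = 0.04.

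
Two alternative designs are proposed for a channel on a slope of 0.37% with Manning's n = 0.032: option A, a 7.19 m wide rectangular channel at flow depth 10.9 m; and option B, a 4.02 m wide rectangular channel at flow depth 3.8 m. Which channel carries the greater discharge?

channel A

Channel A: Flow area A = b·y = 7.19 × 10.9 = 78.37 m². Wetted perimeter P = b + 2y = 7.19 + 2×10.9 = 28.99 m. Hydraulic radius R = A/P = 78.37/28.99 = 2.703 m. Q_A = (1/0.032)·78.37·2.703^(2/3)·√0.0037 = 289.1 m³/s.
Channel B: Flow area A = b·y = 4.02 × 3.8 = 15.28 m². Wetted perimeter P = b + 2y = 4.02 + 2×3.8 = 11.62 m. Hydraulic radius R = A/P = 15.28/11.62 = 1.315 m. Q_B = (1/0.032)·15.28·1.315^(2/3)·√0.0037 = 34.85 m³/s.
Q_A = 289.1 m³/s vs Q_B = 34.85 m³/s, so channel A carries more.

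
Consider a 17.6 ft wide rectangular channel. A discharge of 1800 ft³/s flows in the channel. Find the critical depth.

For a rectangular channel, critical depth y_c = (q²/g)^(1/3) where q = Q/b = 1800/17.6 = 102.3 ft²/s.
So y_c = (102.3²/32.2)^(1/3) = 6.87 ft.

y_c = 6.87 ft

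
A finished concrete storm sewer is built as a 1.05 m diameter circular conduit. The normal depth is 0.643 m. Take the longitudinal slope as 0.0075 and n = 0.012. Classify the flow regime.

supercritical

For a circular section of diameter D = 1.05 m at depth y = 0.643 m, the central angle is θ = 2 arccos(1 − 2y/D) = 3.595 rad. Then A = (D²/8)(θ − sin θ) = 0.5558 m² and P = Dθ/2 = 1.887 m.
Hydraulic radius R = A/P = 0.5558/1.887 = 0.2945 m.
V = (1/n) R^(2/3) √S = (1/0.012) × 0.2945^(2/3) × √0.0075 = 3.194 m/s. Hydraulic depth D_h = A/T = 0.5558/1.023 = 0.5432 m.
Froude number Fr = V/√(g·D_h) = 3.194/√(9.81×0.5432) = 1.38, which is greater than 1, so the flow is supercritical.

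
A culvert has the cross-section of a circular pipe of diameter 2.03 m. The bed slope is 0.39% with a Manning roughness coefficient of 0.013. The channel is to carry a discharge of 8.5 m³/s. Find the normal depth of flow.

Manning's equation rearranged: A R^(2/3) = nQ / (1·√S) = 0.013 × 8.5 / (√0.0039) = 1.769.
Trying y = 1.29 m: A R^(2/3) = 1.508 — low.
Trying y = 1.79 m: A R^(2/3) = 2.173 — high.
Trying y = 1.45 m: A R^(2/3) = 1.77 — ≈ 1.769.

y_n = 1.45 m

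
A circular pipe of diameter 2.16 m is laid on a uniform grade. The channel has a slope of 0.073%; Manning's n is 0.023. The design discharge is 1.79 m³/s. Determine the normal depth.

Manning's equation rearranged: A R^(2/3) = nQ / (1·√S) = 0.023 × 1.79 / (√0.00073) = 1.524.
Try y = 0.994 m: A R^(2/3) = 1.053 — low.
Try y = 1.37 m: A R^(2/3) = 1.774 — high.
Try y = 1.24 m: A R^(2/3) = 1.524 — close enough.

y_n = 1.24 m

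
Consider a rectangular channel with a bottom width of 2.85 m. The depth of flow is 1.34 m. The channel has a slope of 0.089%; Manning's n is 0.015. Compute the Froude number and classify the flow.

subcritical

Flow area A = b·y = 2.85 × 1.34 = 3.819 m². Wetted perimeter P = b + 2y = 2.85 + 2×1.34 = 5.53 m.
Hydraulic radius R = A/P = 3.819/5.53 = 0.6906 m.
V = (1/n) R^(2/3) √S = (1/0.015) × 0.6906^(2/3) × √0.00089 = 1.554 m/s. Hydraulic depth D_h = A/T = 3.819/2.85 = 1.34 m.
Froude number Fr = V/√(g·D_h) = 1.554/√(9.81×1.34) = 0.429, which is less than 1, so the flow is subcritical.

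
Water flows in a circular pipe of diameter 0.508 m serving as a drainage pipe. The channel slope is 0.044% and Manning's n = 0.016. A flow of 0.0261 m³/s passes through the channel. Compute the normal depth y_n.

y_n = 0.22 m

Manning's equation rearranged: A R^(2/3) = nQ / (1·√S) = 0.016 × 0.0261 / (√0.00044) = 0.01991.
Trying y = 0.158 m: A R^(2/3) = 0.01075 — short.
Trying y = 0.243 m: A R^(2/3) = 0.02373 — over.
Trying y = 0.22 m: A R^(2/3) = 0.01992 — matches.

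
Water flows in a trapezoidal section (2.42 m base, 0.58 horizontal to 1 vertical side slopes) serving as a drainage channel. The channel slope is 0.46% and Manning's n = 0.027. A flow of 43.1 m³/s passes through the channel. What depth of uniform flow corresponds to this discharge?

y_n = 3.21 m

Manning's equation rearranged: A R^(2/3) = nQ / (1·√S) = 0.027 × 43.1 / (√0.0046) = 17.16.
At y = 2.66 m: A R^(2/3) = 12.1 — too small.
At y = 3.73 m: A R^(2/3) = 22.88 — too large.
At y = 3.21 m: A R^(2/3) = 17.17 — matches.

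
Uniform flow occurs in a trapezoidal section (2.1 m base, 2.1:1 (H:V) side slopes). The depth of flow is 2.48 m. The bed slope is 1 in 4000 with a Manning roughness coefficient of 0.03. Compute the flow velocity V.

With bottom width b = 2.1 m and side slope z = 2.1: A = (b + zy)y = (2.1 + 2.1×2.48)×2.48 = 18.12 m²; P = b + 2y√(1+z²) = 2.1 + 2×2.48×2.326 = 13.64 m.
Hydraulic radius R = A/P = 18.12/13.64 = 1.329 m.
From Manning's equation, V = (1/n) R^(2/3) S^(1/2) = (1/0.03) × 1.329^(2/3) × 0.00025^(1/2) = 0.637 m/s.

V = 0.637 m/s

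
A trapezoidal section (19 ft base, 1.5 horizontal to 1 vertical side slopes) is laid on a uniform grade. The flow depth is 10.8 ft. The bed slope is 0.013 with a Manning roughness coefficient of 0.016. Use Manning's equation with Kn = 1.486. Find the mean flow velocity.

V = 37.1 ft/s

With bottom width b = 19 ft and side slope z = 1.5: A = (b + zy)y = (19 + 1.5×10.8)×10.8 = 380.2 ft²; P = b + 2y√(1+z²) = 19 + 2×10.8×1.803 = 57.94 ft.
Hydraulic radius R = A/P = 380.2/57.94 = 6.561 ft.
From Manning's equation, V = (1.486/n) R^(2/3) S^(1/2) = (1.486/0.016) × 6.561^(2/3) × 0.013^(1/2) = 37.1 ft/s.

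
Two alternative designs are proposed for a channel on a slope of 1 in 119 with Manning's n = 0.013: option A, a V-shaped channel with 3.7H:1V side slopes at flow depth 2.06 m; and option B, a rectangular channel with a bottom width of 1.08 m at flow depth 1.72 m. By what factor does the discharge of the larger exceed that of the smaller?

15.2

Channel A: For a triangular section with side slope z = 3.7: A = zy² = 3.7×2.06² = 15.7 m²; P = 2y√(1+z²) = 2×2.06×3.833 = 15.79 m. Hydraulic radius R = A/P = 15.7/15.79 = 0.9943 m. Q_A = (1/0.013)·15.7·0.9943^(2/3)·√0.008403 = 110.3 m³/s.
Channel B: Flow area A = b·y = 1.08 × 1.72 = 1.858 m². Wetted perimeter P = b + 2y = 1.08 + 2×1.72 = 4.52 m. Hydraulic radius R = A/P = 1.858/4.52 = 0.411 m. Q_B = (1/0.013)·1.858·0.411^(2/3)·√0.008403 = 7.241 m³/s.
The larger discharge is 110.3 m³/s and the smaller is 7.241 m³/s; the ratio is 15.2.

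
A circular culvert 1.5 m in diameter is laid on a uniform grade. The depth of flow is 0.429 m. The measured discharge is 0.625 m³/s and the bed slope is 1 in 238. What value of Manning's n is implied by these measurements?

For a circular section of diameter D = 1.5 m at depth y = 0.429 m, the central angle is θ = 2 arccos(1 − 2y/D) = 2.257 rad. Then A = (D²/8)(θ − sin θ) = 0.4172 m² and P = Dθ/2 = 1.693 m.
Hydraulic radius R = A/P = 0.4172/1.693 = 0.2465 m.
Rearranging Manning's equation: n = (1/Q) A R^(2/3) S^(1/2) = (1/0.625) × 0.4172 × 0.2465^(2/3) × √0.004202 = 0.017.

n = 0.017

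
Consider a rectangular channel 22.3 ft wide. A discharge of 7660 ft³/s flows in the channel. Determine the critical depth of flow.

For a rectangular channel, critical depth y_c = (q²/g)^(1/3) where q = Q/b = 7660/22.3 = 343.5 ft²/s.
So y_c = (343.5²/32.2)^(1/3) = 15.4 ft.

y_c = 15.4 ft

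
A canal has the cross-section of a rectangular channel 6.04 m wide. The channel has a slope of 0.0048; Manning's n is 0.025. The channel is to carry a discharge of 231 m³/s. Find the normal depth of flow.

Manning's equation rearranged: A R^(2/3) = nQ / (1·√S) = 0.025 × 231 / (√0.0048) = 83.35.
Trying y = 10.1 m: A R^(2/3) = 107.1 — too large.
Trying y = 6.03 m: A R^(2/3) = 58.05 — too small.
Trying y = 8.15 m: A R^(2/3) = 83.36 — matches.

y_n = 8.15 m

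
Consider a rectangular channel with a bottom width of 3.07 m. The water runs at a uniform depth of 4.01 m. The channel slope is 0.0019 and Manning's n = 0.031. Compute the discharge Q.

Flow area A = b·y = 3.07 × 4.01 = 12.31 m². Wetted perimeter P = b + 2y = 3.07 + 2×4.01 = 11.09 m.
Hydraulic radius R = A/P = 12.31/11.09 = 1.11 m.
Manning's equation: Q = (1/n) A R^(2/3) S^(1/2) = (1/0.031) × 12.31 × 1.11^(2/3) × 0.0019^(1/2) = 18.6 m³/s.

Q = 18.6 m³/s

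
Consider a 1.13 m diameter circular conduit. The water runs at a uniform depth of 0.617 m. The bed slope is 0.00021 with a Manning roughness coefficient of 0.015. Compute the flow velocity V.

V = 0.431 m/s

For a circular section of diameter D = 1.13 m at depth y = 0.617 m, the central angle is θ = 2 arccos(1 − 2y/D) = 3.326 rad. Then A = (D²/8)(θ − sin θ) = 0.5601 m² and P = Dθ/2 = 1.879 m.
Hydraulic radius R = A/P = 0.5601/1.879 = 0.2981 m.
From Manning's equation, V = (1/n) R^(2/3) S^(1/2) = (1/0.015) × 0.2981^(2/3) × 0.00021^(1/2) = 0.431 m/s.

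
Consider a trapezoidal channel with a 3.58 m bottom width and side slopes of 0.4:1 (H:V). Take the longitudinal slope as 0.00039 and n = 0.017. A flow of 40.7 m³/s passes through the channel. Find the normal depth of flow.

y_n = 4.42 m

Manning's equation rearranged: A R^(2/3) = nQ / (1·√S) = 0.017 × 40.7 / (√0.00039) = 35.04.
Try y = 3.77 m: A R^(2/3) = 26.67 — short.
Try y = 4.77 m: A R^(2/3) = 40.01 — over.
Try y = 4.42 m: A R^(2/3) = 35.03 — close enough.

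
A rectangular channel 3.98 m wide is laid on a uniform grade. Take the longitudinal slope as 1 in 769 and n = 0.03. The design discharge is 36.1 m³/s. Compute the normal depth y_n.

y_n = 5.81 m

Manning's equation rearranged: A R^(2/3) = nQ / (1·√S) = 0.03 × 36.1 / (√0.0013) = 30.03.
Trying y = 3.95 m: A R^(2/3) = 18.95 — low.
Trying y = 7.31 m: A R^(2/3) = 39.2 — high.
Trying y = 5.81 m: A R^(2/3) = 30.06 — close enough.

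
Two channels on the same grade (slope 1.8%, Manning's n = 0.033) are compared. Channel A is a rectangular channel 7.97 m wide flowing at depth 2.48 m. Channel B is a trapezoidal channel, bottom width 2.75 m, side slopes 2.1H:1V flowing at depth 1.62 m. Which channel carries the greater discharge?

channel A

Channel A: Flow area A = b·y = 7.97 × 2.48 = 19.77 m². Wetted perimeter P = b + 2y = 7.97 + 2×2.48 = 12.93 m. Hydraulic radius R = A/P = 19.77/12.93 = 1.529 m. Q_A = (1/0.033)·19.77·1.529^(2/3)·√0.018 = 106.6 m³/s.
Channel B: With bottom width b = 2.75 m and side slope z = 2.1: A = (b + zy)y = (2.75 + 2.1×1.62)×1.62 = 9.966 m²; P = b + 2y√(1+z²) = 2.75 + 2×1.62×2.326 = 10.29 m. Hydraulic radius R = A/P = 9.966/10.29 = 0.9689 m. Q_B = (1/0.033)·9.966·0.9689^(2/3)·√0.018 = 39.67 m³/s.
Q_A = 106.6 m³/s vs Q_B = 39.67 m³/s, so channel A carries more.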